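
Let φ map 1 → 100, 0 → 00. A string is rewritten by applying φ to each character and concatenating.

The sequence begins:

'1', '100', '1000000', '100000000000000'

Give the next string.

Applying the rule to each of the 15 symbols of 100000000000000 gives the pieces 100 00 00 00 00 00 00 00 00 00 00 00 00 00 00, which concatenate to the answer.

1000000000000000000000000000000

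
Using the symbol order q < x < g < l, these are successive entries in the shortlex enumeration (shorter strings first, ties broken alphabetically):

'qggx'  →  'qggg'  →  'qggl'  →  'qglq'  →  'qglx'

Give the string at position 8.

qlqq

Continuing the enumeration 3 steps past qglx: qglx → qglg → qgll → (answer).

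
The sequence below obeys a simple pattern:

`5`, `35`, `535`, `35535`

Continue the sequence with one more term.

This is a Fibonacci-style word recurrence s(k) = s(k−2)·s(k−1): e.g. 5·35 = 535.
So term 5 is 535·35535.

53535535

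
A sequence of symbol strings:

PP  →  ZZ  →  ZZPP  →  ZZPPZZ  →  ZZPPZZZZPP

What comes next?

From term 3 onward, concatenate the last term with the second-to-last: ZZ·PP = ZZPP, ZZPP·ZZ = ZZPPZZ, …
So term 6 is ZZPPZZZZPP·ZZPPZZ.

ZZPPZZZZPPZZPPZZ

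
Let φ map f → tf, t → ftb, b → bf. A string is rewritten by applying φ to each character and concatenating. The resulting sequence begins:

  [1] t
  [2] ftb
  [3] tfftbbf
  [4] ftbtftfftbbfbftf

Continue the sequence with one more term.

Replace each of the 16 characters of ftbtftfftbbfbftf in place — tf ftb bf ftb tf ftb tf tf ftb bf bf tf bf tf ftb tf — and concatenate.

tfftbbfftbtfftbtftfftbbfbftfbftfftbtf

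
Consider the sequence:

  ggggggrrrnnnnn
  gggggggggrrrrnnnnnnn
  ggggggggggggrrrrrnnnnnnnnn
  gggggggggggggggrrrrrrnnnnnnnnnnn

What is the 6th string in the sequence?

gggggggggggggggggggggrrrrrrrrnnnnnnnnnnnnnnn

Reading off run lengths: g runs 6, 9, 12, 15; r runs 3, 4, 5, 6; n runs 5, 7, 9, 11 — each is linear in n, where the shown terms are n = 2, 3, 4, 5.
At n = 7 the blocks have lengths 21, 8, 15.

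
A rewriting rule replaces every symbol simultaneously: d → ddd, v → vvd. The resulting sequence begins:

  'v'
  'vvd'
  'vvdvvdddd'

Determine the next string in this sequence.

Rewriting each symbol of vvdvvdddd: v→vvd, v→vvd, d→ddd, v→vvd, v→vvd, d→ddd, d→ddd, d→ddd, d→ddd, which concatenates to vvd vvd ddd vvd vvd ddd ddd ddd ddd.

vvdvvddddvvdvvddddddddddddd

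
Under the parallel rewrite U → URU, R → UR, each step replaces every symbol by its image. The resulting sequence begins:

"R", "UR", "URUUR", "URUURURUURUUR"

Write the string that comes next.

φ(URUURURUURUUR) expands symbol-by-symbol to URU UR URU URU UR URU UR URU URU UR URU URU UR; joining the 13 pieces gives the next term.

URUURURUURUURURUURURUURUURURUURUUR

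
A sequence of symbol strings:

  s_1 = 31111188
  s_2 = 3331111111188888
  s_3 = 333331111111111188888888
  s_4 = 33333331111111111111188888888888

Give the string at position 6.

333333333331111111111111111111188888888888888888

The n-th term is 2n-1 3's then 3n+2 1's then 3n-1 8's (n = 1, 2, …).
Setting n = 6 gives 11, 20, 17 characters in each block.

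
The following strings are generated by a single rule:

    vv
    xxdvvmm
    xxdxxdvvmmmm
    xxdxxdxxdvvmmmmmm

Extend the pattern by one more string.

xxdxxdxxdxxdvvmmmmmmmm

s(k+1) = xxd·s(k)·mm, so each term gains xxd as a prefix and mm as a suffix.
One more step from xxdxxdxxdvvmmmmmm gives the answer.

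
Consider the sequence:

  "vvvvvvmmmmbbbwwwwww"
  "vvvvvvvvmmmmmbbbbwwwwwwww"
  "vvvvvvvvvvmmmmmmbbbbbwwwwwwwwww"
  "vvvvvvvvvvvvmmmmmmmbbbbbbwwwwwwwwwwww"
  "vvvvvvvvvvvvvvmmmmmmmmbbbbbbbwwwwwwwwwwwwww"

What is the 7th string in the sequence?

vvvvvvvvvvvvvvvvvvmmmmmmmmmmbbbbbbbbbwwwwwwwwwwwwwwwwww

The n-th term is 2n v's then n+1 m's then n b's then 2n w's, where the shown terms are n = 3, 4, 5, 6, 7.
For term 7, n = 9, so the run lengths are 18, 10, 9, 18.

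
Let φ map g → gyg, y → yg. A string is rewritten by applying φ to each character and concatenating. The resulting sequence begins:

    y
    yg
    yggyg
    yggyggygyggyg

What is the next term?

yggyggygyggyggygyggygyggyggygyggyg

Applying the rule to each of the 13 symbols of yggyggygyggyg gives the pieces yg gyg gyg yg gyg gyg yg gyg yg gyg gyg yg gyg, which concatenate to the answer.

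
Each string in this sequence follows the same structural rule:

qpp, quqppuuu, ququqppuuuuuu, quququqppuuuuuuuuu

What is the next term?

s(k+1) = qu·s(k)·uuu, so each term gains qu as a prefix and uuu as a suffix.
Applying this once more to quququqppuuuuuuuuu:

ququququqppuuuuuuuuuuuu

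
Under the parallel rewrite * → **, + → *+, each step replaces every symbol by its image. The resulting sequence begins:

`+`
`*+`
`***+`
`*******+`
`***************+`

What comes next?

Applying the rule to each of the 16 symbols of ***************+ gives the pieces ** ** ** ** ** ** ** ** ** ** ** ** ** ** ** *+, which concatenate to the answer.

*******************************+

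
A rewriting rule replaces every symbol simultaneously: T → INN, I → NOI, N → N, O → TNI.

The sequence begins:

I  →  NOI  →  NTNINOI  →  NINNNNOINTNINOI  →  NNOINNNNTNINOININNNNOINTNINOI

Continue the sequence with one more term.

NNTNINOINNNNINNNNOINTNINOINNOINNNNTNINOININNNNOINTNINOI

Applying the rule to each of the 29 symbols of NNOINNNNTNINOININNNNOINTNINOI gives the pieces N N TNI NOI N N N N INN N NOI N TNI NOI N NOI N N N N TNI NOI N INN N NOI N TNI NOI, which concatenate to the answer.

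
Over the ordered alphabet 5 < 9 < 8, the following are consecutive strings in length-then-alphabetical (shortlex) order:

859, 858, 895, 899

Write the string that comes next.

898

Find the rightmost character of 899 below 8, bump it to the next letter, and reset everything to its right to 5.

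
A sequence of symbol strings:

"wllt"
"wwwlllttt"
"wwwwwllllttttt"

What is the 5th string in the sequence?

Reading off run lengths: w runs 1, 3, 5; l runs 2, 3, 4; t runs 1, 3, 5 — each is linear in n (n = 1, 2, …).
Setting n = 5 gives 9, 6, 9 characters in each block.

wwwwwwwwwllllllttttttttt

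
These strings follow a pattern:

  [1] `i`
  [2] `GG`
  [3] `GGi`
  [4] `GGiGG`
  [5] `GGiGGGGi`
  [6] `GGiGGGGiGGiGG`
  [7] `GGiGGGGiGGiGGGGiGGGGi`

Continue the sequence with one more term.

This is a Fibonacci-style word recurrence s(k) = s(k−1)·s(k−2): e.g. GG·i = GGi.
So term 8 is GGiGGGGiGGiGGGGiGGGGi·GGiGGGGiGGiGG.

GGiGGGGiGGiGGGGiGGGGiGGiGGGGiGGiGG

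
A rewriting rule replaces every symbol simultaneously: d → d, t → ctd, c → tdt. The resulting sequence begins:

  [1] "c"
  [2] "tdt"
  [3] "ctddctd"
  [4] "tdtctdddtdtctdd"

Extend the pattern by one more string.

Rewriting the 15 symbols of tdtctdddtdtctdd one by one yields ctd d ctd tdt ctd d d d ctd d ctd tdt ctd d d; concatenated:

ctddctdtdtctddddctddctdtdtctddd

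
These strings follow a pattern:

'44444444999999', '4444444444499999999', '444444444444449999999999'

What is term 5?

4444444444444444444499999999999999

Reading off run lengths: 4 runs 8, 11, 14; 9 runs 6, 8, 10 — each is linear in n, where the shown terms are n = 3, 4, 5.
At n = 7 the blocks have lengths 20, 14.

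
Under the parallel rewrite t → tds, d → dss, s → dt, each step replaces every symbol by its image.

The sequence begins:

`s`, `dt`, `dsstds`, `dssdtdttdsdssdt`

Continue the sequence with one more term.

dssdtdtdsstdsdsstdstdsdssdtdssdtdtdsstds

φ(dssdtdttdsdssdt) expands symbol-by-symbol to dss dt dt dss tds dss tds tds dss dt dss dt dt dss tds; joining the 15 pieces gives the next term.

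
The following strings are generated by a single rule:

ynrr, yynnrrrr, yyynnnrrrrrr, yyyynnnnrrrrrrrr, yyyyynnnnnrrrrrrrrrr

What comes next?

Term n consists of n y's, followed by n n's, followed by 2n r's (n = 1, 2, …).
At n = 6 the blocks have lengths 6, 6, 12.

yyyyyynnnnnnrrrrrrrrrrrr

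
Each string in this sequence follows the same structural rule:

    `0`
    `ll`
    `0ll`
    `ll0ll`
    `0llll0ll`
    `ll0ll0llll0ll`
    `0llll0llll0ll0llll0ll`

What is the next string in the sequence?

Each term (from the third on) is the two preceding terms concatenated in order: term 3 = 0·ll = 0ll.
So term 8 is ll0ll0llll0ll·0llll0llll0ll0llll0ll.

ll0ll0llll0ll0llll0llll0ll0llll0ll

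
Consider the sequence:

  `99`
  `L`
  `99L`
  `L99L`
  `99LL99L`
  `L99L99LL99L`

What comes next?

This is a Fibonacci-style word recurrence s(k) = s(k−2)·s(k−1): e.g. 99·L = 99L.
The next term joins 99LL99L and L99L99LL99L.

99LL99LL99L99LL99L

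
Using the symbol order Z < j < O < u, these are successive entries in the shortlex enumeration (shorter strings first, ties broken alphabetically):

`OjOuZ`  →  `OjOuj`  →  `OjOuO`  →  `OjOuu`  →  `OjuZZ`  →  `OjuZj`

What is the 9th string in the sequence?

OjujZ

Advancing 3 positions from OjuZj through OjuZj → OjuZO → OjuZu reaches term 9.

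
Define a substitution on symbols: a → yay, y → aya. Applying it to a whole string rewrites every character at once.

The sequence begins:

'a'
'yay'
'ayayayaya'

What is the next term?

yayayayayayayayayayayayayay

Expanding ayayayaya: a→yay, y→aya, a→yay, y→aya, a→yay, y→aya, a→yay, y→aya, a→yay. Concatenated: yay aya yay aya yay aya yay aya yay.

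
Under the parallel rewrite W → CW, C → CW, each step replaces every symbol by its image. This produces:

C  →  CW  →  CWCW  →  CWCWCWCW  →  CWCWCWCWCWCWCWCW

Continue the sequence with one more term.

Rewriting the 16 symbols of CWCWCWCWCWCWCWCW one by one yields CW CW CW CW CW CW CW CW CW CW CW CW CW CW CW CW; concatenated:

CWCWCWCWCWCWCWCWCWCWCWCWCWCWCWCW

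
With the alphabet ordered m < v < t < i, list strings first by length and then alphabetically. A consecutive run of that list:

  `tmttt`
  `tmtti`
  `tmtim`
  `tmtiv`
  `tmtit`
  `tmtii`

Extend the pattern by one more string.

The successor of tmtii increments the rightmost position that isn't already i and resets every position after it to m.

tmimm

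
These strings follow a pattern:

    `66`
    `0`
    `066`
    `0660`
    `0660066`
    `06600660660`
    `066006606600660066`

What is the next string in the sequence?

This is a Fibonacci-style word recurrence s(k) = s(k−1)·s(k−2): e.g. 0·66 = 066.
The next term joins 066006606600660066 and 06600660660.

06600660660066006606600660660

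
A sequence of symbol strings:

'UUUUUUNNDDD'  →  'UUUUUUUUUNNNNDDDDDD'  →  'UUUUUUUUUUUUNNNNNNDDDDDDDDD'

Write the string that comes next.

UUUUUUUUUUUUUUUNNNNNNNNDDDDDDDDDDDD

Each string has the form U^{3n+3} N^{2n} D^{3n} (n = 1, 2, …).
For the next term, n = 4, so the run lengths are 15, 8, 12.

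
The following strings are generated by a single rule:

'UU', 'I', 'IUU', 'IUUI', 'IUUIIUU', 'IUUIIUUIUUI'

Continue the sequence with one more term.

From term 3 onward, concatenate the last term with the second-to-last: I·UU = IUU, IUU·I = IUUI, …
So term 7 is IUUIIUUIUUI·IUUIIUU.

IUUIIUUIUUIIUUIIUU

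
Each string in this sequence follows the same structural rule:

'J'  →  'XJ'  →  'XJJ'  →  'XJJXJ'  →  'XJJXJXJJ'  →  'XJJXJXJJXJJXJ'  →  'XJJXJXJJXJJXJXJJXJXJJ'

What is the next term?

XJJXJXJJXJJXJXJJXJXJJXJJXJXJJXJJXJ

Each term (from the third on) is the previous term followed by the one before it: term 3 = XJ·J = XJJ.
The next term joins XJJXJXJJXJJXJXJJXJXJJ and XJJXJXJJXJJXJ.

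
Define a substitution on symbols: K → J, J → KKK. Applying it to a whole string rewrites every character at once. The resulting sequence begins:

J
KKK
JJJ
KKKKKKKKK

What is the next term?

Expanding KKKKKKKKK: K→J, K→J, K→J, K→J, K→J, K→J, K→J, K→J, K→J. Concatenated: J J J J J J J J J.

JJJJJJJJJ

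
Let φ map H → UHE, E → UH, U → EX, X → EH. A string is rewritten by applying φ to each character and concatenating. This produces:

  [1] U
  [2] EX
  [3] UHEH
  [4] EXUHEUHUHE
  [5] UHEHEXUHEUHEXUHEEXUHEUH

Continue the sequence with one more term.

Rewriting the 23 symbols of UHEHEXUHEUHEXUHEEXUHEUH one by one yields EX UHE UH UHE UH EH EX UHE UH EX UHE UH EH EX UHE UH UH EH EX UHE UH EX UHE; concatenated:

EXUHEUHUHEUHEHEXUHEUHEXUHEUHEHEXUHEUHUHEHEXUHEUHEXUHE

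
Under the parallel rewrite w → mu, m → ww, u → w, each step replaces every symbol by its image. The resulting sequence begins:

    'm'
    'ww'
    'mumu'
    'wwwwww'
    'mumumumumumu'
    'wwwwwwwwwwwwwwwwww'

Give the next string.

mumumumumumumumumumumumumumumumumumu

Applying the rule to each of the 18 symbols of wwwwwwwwwwwwwwwwww gives the pieces mu mu mu mu mu mu mu mu mu mu mu mu mu mu mu mu mu mu, which concatenate to the answer.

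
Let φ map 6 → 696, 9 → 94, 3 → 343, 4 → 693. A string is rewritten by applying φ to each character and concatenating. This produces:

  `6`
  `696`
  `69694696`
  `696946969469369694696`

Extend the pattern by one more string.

Replace each of the 21 characters of 696946969469369694696 in place — 696 94 696 94 693 696 94 696 94 693 696 94 343 696 94 696 94 693 696 94 696 — and concatenate.

6969469694693696946969469369694343696946969469369694696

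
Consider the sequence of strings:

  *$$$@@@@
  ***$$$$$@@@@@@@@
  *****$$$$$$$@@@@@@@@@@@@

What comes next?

Each string has the form *^{2n-1} $^{2n+1} @^{4n} (n = 1, 2, …).
At n = 4 the blocks have lengths 7, 9, 16.

*******$$$$$$$$$@@@@@@@@@@@@@@@@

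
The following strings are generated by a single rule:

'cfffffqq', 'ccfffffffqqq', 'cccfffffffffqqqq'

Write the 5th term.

cccccfffffffffffffqqqqqq

Each string has the form c^{n-1} f^{2n+1} q^{n}, where the shown terms are n = 2, 3, 4.
At n = 6 the blocks have lengths 5, 13, 6.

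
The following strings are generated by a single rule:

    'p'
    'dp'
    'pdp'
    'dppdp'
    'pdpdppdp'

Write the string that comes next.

This is a Fibonacci-style word recurrence s(k) = s(k−2)·s(k−1): e.g. p·dp = pdp.
So term 6 is dppdp·pdpdppdp.

dppdppdpdppdp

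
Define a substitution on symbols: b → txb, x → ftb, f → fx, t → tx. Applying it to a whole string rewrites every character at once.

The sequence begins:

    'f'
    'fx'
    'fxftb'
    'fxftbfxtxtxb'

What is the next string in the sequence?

fxftbfxtxtxbfxftbtxftbtxftbtxb

Rewriting each symbol of fxftbfxtxtxb: f→fx, x→ftb, f→fx, t→tx, b→txb, f→fx, x→ftb, t→tx, x→ftb, t→tx, x→ftb, b→txb, which concatenates to fx ftb fx tx txb fx ftb tx ftb tx ftb txb.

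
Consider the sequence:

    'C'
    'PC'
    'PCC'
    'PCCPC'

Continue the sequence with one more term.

Each term (from the third on) is the previous term followed by the one before it: term 3 = PC·C = PCC.
So term 5 is PCCPC·PCC.

PCCPCPCC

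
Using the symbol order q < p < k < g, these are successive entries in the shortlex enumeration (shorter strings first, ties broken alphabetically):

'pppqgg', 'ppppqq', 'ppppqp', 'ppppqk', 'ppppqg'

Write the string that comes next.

The successor of ppppqg increments the rightmost position that isn't already g and resets every position after it to q.

pppppq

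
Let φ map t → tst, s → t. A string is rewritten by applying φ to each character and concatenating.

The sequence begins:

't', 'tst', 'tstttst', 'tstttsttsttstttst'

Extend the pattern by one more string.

tstttsttsttstttsttstttsttstttsttsttstttst

φ(tstttsttsttstttst) expands symbol-by-symbol to tst t tst tst tst t tst tst t tst tst t tst tst tst t tst; joining the 17 pieces gives the next term.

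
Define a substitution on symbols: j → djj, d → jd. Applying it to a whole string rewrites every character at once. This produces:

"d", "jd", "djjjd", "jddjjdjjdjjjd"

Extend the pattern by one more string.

φ(jddjjdjjdjjjd) expands symbol-by-symbol to djj jd jd djj djj jd djj djj jd djj djj djj jd; joining the 13 pieces gives the next term.

djjjdjddjjdjjjddjjdjjjddjjdjjdjjjd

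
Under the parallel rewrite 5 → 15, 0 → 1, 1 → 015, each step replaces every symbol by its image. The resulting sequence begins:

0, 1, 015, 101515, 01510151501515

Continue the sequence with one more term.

Rewriting the 14 symbols of 01510151501515 one by one yields 1 015 15 015 1 015 15 015 15 1 015 15 015 15; concatenated:

1015150151015150151510151501515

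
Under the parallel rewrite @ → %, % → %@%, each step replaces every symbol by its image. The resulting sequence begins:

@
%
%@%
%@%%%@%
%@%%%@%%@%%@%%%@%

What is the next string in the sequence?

%@%%%@%%@%%@%%%@%%@%%%@%%@%%%@%%@%%@%%%@%

φ(%@%%%@%%@%%@%%%@%) expands symbol-by-symbol to %@% % %@% %@% %@% % %@% %@% % %@% %@% % %@% %@% %@% % %@%; joining the 17 pieces gives the next term.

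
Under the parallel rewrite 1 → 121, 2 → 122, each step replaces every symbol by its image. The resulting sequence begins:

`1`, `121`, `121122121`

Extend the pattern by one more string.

Rewriting each symbol of 121122121: 1→121, 2→122, 1→121, 1→121, 2→122, 2→122, 1→121, 2→122, 1→121, which concatenates to 121 122 121 121 122 122 121 122 121.

121122121121122122121122121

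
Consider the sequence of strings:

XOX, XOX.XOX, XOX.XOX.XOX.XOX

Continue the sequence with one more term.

Each string is two copies of the previous one joined by '.'.
One more doubling of XOX.XOX.XOX.XOX gives the answer.

XOX.XOX.XOX.XOX.XOX.XOX.XOX.XOX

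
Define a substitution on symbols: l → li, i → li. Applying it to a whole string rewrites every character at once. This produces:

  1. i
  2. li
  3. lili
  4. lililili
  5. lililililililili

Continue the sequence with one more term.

Rewriting the 16 symbols of lililililililili one by one yields li li li li li li li li li li li li li li li li; concatenated:

lililililililililililililililili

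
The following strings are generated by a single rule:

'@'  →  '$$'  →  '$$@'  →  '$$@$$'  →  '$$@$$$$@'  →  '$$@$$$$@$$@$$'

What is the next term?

$$@$$$$@$$@$$$$@$$$$@

Each term (from the third on) is the previous term followed by the one before it: term 3 = $$·@ = $$@.
The next term joins $$@$$$$@$$@$$ and $$@$$$$@.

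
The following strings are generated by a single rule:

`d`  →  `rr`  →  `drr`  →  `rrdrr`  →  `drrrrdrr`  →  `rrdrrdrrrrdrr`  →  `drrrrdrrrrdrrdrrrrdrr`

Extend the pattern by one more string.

rrdrrdrrrrdrrdrrrrdrrrrdrrdrrrrdrr

From term 3 onward, concatenate the second-to-last term with the last: d·rr = drr, rr·drr = rrdrr, …
Continuing: rrdrrdrrrrdrr · drrrrdrrrrdrrdrrrrdrr gives term 8.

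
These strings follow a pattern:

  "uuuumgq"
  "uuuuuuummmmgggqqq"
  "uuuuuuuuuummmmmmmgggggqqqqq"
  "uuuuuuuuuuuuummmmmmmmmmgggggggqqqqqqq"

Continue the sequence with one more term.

The n-th term is 3n+1 u's then 3n-2 m's then 2n-1 g's then 2n-1 q's (n = 1, 2, …).
Setting n = 5 gives 16, 13, 9, 9 characters in each block.

uuuuuuuuuuuuuuuummmmmmmmmmmmmgggggggggqqqqqqqqq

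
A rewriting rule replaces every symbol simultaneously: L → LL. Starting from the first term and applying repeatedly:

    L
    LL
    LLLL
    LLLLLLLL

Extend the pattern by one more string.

LLLLLLLLLLLLLLLL

Rewriting each symbol of LLLLLLLL: L→LL, L→LL, L→LL, L→LL, L→LL, L→LL, L→LL, L→LL, which concatenates to LL LL LL LL LL LL LL LL.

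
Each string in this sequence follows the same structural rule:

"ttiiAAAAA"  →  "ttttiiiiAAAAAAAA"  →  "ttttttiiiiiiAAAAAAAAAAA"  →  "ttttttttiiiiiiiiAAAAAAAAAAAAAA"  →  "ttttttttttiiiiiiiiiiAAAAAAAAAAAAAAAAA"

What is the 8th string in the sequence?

ttttttttttttttttiiiiiiiiiiiiiiiiAAAAAAAAAAAAAAAAAAAAAAAAAA

Term n consists of 2n t's, followed by 2n i's, followed by 3n+2 A's (n = 1, 2, …).
At n = 8 the blocks have lengths 16, 16, 26.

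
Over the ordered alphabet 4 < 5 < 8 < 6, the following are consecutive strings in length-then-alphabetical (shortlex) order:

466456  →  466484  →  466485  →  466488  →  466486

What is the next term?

466464

Find the rightmost character of 466486 below 6, bump it to the next letter, and reset everything to its right to 4.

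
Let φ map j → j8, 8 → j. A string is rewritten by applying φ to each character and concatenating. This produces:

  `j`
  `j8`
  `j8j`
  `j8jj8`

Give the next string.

Rewriting each symbol of j8jj8: j→j8, 8→j, j→j8, j→j8, 8→j, which concatenates to j8 j j8 j8 j.

j8jj8j8j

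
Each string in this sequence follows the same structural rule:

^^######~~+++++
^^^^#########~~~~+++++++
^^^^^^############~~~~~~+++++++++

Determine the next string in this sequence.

^^^^^^^^###############~~~~~~~~+++++++++++

Reading off run lengths: ^ runs 2, 4, 6; # runs 6, 9, 12; ~ runs 2, 4, 6; + runs 5, 7, 9 — each is linear in n (n = 1, 2, …).
Setting n = 4 gives 8, 15, 8, 11 characters in each block.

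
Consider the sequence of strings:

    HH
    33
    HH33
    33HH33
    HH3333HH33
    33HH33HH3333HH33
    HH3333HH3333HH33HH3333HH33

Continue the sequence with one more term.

Each term (from the third on) is the two preceding terms concatenated in order: term 3 = HH·33 = HH33.
So term 8 is 33HH33HH3333HH33·HH3333HH3333HH33HH3333HH33.

33HH33HH3333HH33HH3333HH3333HH33HH3333HH33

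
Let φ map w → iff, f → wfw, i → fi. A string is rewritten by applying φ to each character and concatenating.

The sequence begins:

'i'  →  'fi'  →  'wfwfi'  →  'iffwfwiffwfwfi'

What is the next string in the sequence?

fiwfwwfwiffwfwifffiwfwwfwiffwfwiffwfwfi

φ(iffwfwiffwfwfi) expands symbol-by-symbol to fi wfw wfw iff wfw iff fi wfw wfw iff wfw iff wfw fi; joining the 14 pieces gives the next term.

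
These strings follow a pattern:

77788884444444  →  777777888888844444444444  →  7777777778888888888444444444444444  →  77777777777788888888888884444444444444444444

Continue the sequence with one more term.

Each string has the form 7^{3n} 8^{3n+1} 4^{4n+3} (n = 1, 2, …).
For the next term, n = 5, so the run lengths are 15, 16, 23.

777777777777777888888888888888844444444444444444444444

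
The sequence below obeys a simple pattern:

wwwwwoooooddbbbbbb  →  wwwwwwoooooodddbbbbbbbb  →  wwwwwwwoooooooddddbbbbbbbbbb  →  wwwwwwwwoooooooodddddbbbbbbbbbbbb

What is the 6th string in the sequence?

The n-th term is n+3 w's then n+3 o's then n d's then 2n+2 b's, where the shown terms are n = 2, 3, 4, 5.
Setting n = 7 gives 10, 10, 7, 16 characters in each block.

wwwwwwwwwwoooooooooodddddddbbbbbbbbbbbbbbbb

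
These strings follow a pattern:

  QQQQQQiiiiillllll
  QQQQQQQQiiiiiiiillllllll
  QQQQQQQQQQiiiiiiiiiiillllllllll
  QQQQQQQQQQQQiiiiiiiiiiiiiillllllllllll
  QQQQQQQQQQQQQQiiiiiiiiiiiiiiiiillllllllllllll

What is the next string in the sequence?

The n-th term is 2n+2 Q's then 3n-1 i's then 2n+2 l's, where the shown terms are n = 2, 3, 4, 5, 6.
At n = 7 the blocks have lengths 16, 20, 16.

QQQQQQQQQQQQQQQQiiiiiiiiiiiiiiiiiiiillllllllllllllll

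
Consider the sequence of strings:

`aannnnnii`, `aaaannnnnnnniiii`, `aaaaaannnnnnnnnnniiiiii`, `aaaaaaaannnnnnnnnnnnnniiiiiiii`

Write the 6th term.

aaaaaaaaaaaannnnnnnnnnnnnnnnnnnniiiiiiiiiiii

The n-th term is 2n a's then 3n+2 n's then 2n i's (n = 1, 2, …).
Setting n = 6 gives 12, 20, 12 characters in each block.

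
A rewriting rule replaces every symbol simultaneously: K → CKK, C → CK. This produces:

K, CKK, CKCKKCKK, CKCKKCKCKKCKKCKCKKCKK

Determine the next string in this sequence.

Rewriting the 21 symbols of CKCKKCKCKKCKKCKCKKCKK one by one yields CK CKK CK CKK CKK CK CKK CK CKK CKK CK CKK CKK CK CKK CK CKK CKK CK CKK CKK; concatenated:

CKCKKCKCKKCKKCKCKKCKCKKCKKCKCKKCKKCKCKKCKCKKCKKCKCKKCKK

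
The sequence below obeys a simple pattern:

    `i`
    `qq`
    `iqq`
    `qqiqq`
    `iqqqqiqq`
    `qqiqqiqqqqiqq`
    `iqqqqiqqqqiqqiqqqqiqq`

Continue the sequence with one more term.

qqiqqiqqqqiqqiqqqqiqqqqiqqiqqqqiqq

Each term (from the third on) is the two preceding terms concatenated in order: term 3 = i·qq = iqq.
So term 8 is qqiqqiqqqqiqq·iqqqqiqqqqiqqiqqqqiqq.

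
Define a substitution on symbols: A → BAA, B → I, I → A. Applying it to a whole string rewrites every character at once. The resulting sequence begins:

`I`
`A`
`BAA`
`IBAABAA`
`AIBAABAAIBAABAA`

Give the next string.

BAAAIBAABAAIBAABAAAIBAABAAIBAABAA

Applying the rule to each of the 15 symbols of AIBAABAAIBAABAA gives the pieces BAA A I BAA BAA I BAA BAA A I BAA BAA I BAA BAA, which concatenate to the answer.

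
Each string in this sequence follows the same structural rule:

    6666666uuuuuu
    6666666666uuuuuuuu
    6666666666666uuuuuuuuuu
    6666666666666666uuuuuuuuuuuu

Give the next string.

6666666666666666666uuuuuuuuuuuuuu

The n-th term is 3n+1 6's then 2n+2 u's, where the shown terms are n = 2, 3, 4, 5.
Setting n = 6 gives 19, 14 characters in each block.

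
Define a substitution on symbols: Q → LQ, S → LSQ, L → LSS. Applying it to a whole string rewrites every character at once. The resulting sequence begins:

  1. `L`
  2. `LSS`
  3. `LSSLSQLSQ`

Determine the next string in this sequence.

LSSLSQLSQLSSLSQLQLSSLSQLQ

Rewriting each symbol of LSSLSQLSQ: L→LSS, S→LSQ, S→LSQ, L→LSS, S→LSQ, Q→LQ, L→LSS, S→LSQ, Q→LQ, which concatenates to LSS LSQ LSQ LSS LSQ LQ LSS LSQ LQ.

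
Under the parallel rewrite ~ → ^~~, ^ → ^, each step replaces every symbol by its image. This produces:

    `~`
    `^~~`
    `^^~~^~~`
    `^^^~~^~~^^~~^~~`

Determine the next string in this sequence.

Applying the rule to each of the 15 symbols of ^^^~~^~~^^~~^~~ gives the pieces ^ ^ ^ ^~~ ^~~ ^ ^~~ ^~~ ^ ^ ^~~ ^~~ ^ ^~~ ^~~, which concatenate to the answer.

^^^^~~^~~^^~~^~~^^^~~^~~^^~~^~~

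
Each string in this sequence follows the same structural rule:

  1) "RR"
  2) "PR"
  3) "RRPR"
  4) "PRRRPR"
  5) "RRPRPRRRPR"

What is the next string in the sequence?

Each term (from the third on) is the two preceding terms concatenated in order: term 3 = RR·PR = RRPR.
The next term joins PRRRPR and RRPRPRRRPR.

PRRRPRRRPRPRRRPR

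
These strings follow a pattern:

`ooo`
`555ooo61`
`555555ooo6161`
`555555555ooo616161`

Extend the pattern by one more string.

555555555555ooo61616161

Every step adds 555 to the front and 61 to the end of the previous string.
One more step from 555555555ooo616161 gives the answer.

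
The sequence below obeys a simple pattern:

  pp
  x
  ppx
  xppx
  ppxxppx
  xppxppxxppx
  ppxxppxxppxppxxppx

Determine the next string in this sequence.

xppxppxxppxppxxppxxppxppxxppx

This is a Fibonacci-style word recurrence s(k) = s(k−2)·s(k−1): e.g. pp·x = ppx.
Continuing: xppxppxxppx · ppxxppxxppxppxxppx gives term 8.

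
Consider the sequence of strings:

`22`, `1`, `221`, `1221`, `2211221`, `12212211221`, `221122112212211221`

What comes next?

This is a Fibonacci-style word recurrence s(k) = s(k−2)·s(k−1): e.g. 22·1 = 221.
So term 8 is 12212211221·221122112212211221.

12212211221221122112212211221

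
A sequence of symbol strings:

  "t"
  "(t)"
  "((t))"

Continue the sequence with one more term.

s(k+1) = (·s(k)·), so each term gains ( as a prefix and ) as a suffix.
Applying this once more to ((t)):

(((t)))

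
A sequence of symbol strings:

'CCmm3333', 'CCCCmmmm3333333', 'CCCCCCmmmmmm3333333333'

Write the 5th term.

The n-th term is 2n C's then 2n m's then 3n+1 3's (n = 1, 2, …).
For term 5, n = 5, so the run lengths are 10, 10, 16.

CCCCCCCCCCmmmmmmmmmm3333333333333333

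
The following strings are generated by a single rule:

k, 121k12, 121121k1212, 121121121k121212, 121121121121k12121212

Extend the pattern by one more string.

s(k+1) = 121·s(k)·12, so each term gains 121 as a prefix and 12 as a suffix.
Applying this once more to 121121121121k12121212:

121121121121121k1212121212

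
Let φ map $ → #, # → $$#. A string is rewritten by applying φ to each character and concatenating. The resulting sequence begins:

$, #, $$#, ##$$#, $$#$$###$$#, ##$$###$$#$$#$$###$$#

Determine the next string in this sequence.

Replace each of the 21 characters of ##$$###$$#$$#$$###$$# in place — $$# $$# # # $$# $$# $$# # # $$# # # $$# # # $$# $$# $$# # # $$# — and concatenate.

$$#$$###$$#$$#$$###$$###$$###$$#$$#$$###$$#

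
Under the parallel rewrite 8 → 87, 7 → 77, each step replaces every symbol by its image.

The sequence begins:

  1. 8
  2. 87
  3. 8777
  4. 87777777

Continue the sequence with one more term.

8777777777777777

Apply φ to 87777777 symbol by symbol: 8→87, 7→77, 7→77, 7→77, 7→77, 7→77, 7→77, 7→77; joined: 87 77 77 77 77 77 77 77.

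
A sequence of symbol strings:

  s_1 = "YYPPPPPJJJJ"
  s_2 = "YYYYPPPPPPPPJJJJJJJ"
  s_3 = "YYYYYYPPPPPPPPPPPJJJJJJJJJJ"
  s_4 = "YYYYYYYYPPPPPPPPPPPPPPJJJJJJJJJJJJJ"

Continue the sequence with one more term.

YYYYYYYYYYPPPPPPPPPPPPPPPPPJJJJJJJJJJJJJJJJ

The n-th term is 2n Y's then 3n+2 P's then 3n+1 J's (n = 1, 2, …).
At n = 5 the blocks have lengths 10, 17, 16.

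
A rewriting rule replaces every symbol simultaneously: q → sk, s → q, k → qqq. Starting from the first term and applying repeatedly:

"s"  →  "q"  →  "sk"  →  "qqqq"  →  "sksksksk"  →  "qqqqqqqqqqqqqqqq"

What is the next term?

Replace each of the 16 characters of qqqqqqqqqqqqqqqq in place — sk sk sk sk sk sk sk sk sk sk sk sk sk sk sk sk — and concatenate.

sksksksksksksksksksksksksksksksk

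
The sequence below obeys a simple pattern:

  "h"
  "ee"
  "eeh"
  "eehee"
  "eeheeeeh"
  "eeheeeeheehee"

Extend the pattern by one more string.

eeheeeeheeheeeeheeeeh

This is a Fibonacci-style word recurrence s(k) = s(k−1)·s(k−2): e.g. ee·h = eeh.
So term 7 is eeheeeeheehee·eeheeeeh.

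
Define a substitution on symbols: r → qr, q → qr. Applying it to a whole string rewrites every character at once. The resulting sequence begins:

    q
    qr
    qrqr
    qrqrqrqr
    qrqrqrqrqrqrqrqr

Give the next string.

qrqrqrqrqrqrqrqrqrqrqrqrqrqrqrqr

Applying the rule to each of the 16 symbols of qrqrqrqrqrqrqrqr gives the pieces qr qr qr qr qr qr qr qr qr qr qr qr qr qr qr qr, which concatenate to the answer.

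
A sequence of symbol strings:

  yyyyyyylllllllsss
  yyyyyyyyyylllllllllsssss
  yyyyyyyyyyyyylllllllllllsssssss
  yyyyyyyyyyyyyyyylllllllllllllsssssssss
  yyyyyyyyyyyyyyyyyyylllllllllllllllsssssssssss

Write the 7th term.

yyyyyyyyyyyyyyyyyyyyyyyyylllllllllllllllllllsssssssssssssss

Each string has the form y^{3n+1} l^{2n+3} s^{2n-1}, where the shown terms are n = 2, 3, 4, 5, 6.
At n = 8 the blocks have lengths 25, 19, 15.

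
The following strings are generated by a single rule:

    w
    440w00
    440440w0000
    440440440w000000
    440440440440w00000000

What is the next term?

440440440440440w0000000000

Every step adds 440 to the front and 00 to the end of the previous string.
So the next term is 440·440440440440w00000000·00.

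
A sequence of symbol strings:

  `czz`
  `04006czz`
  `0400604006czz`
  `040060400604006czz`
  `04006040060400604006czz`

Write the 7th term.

Every step adds 04006 at the front: s(k+1) = 04006·s(k).
From 04006040060400604006czz, 2 further steps: 04006040060400604006czz → 0400604006040060400604006czz → (answer).

040060400604006040060400604006czz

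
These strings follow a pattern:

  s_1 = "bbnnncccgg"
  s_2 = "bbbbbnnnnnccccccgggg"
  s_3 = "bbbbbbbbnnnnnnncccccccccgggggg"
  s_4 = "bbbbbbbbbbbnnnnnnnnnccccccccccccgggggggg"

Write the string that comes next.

The n-th term is 3n-1 b's then 2n+1 n's then 3n c's then 2n g's (n = 1, 2, …).
At n = 5 the blocks have lengths 14, 11, 15, 10.

bbbbbbbbbbbbbbnnnnnnnnnnncccccccccccccccgggggggggg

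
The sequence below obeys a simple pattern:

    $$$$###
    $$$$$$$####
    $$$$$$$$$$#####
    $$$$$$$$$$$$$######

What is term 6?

$$$$$$$$$$$$$$$$$$$########

Each string has the form $^{3n+1} #^{n+2} (n = 1, 2, …).
At n = 6 the blocks have lengths 19, 8.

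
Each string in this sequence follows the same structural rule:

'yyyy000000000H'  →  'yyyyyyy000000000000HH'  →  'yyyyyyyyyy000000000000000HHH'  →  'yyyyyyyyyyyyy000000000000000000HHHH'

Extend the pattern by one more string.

yyyyyyyyyyyyyyyy000000000000000000000HHHHH

Each string has the form y^{3n-2} 0^{3n+3} H^{n-1}, where the shown terms are n = 2, 3, 4, 5.
Setting n = 6 gives 16, 21, 5 characters in each block.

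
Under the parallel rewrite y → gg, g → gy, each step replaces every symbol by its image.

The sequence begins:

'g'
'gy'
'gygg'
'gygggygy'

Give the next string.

gygggygygygggygg

Apply φ to gygggygy symbol by symbol: g→gy, y→gg, g→gy, g→gy, g→gy, y→gg, g→gy, y→gg; joined: gy gg gy gy gy gg gy gg.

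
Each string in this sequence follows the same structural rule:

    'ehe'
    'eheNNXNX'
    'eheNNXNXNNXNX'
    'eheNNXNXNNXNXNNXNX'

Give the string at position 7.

The strings grow by a fixed suffix NNXNX each time.
From eheNNXNXNNXNXNNXNX, 3 further steps: eheNNXNXNNXNXNNXNX → eheNNXNXNNXNXNNXNXNNXNX → eheNNXNXNNXNXNNXNXNNXNXNNXNX → (answer).

eheNNXNXNNXNXNNXNXNNXNXNNXNXNNXNX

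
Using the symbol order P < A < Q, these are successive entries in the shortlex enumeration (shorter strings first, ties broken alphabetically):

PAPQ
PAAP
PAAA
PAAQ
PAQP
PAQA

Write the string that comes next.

The successor of PAQA increments the rightmost position that isn't already Q and resets every position after it to P.

PAQQ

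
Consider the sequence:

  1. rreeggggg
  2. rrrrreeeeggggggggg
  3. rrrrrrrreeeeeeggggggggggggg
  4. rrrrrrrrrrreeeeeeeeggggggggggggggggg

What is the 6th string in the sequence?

rrrrrrrrrrrrrrrrreeeeeeeeeeeeggggggggggggggggggggggggg

Term n consists of 3n-1 r's, followed by 2n e's, followed by 4n+1 g's (n = 1, 2, …).
Setting n = 6 gives 17, 12, 25 characters in each block.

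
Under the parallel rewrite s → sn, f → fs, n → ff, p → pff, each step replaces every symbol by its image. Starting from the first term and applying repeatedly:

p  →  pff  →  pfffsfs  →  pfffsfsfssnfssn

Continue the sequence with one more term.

pfffsfsfssnfssnfssnsnfffssnsnff

Applying the rule to each of the 15 symbols of pfffsfsfssnfssn gives the pieces pff fs fs fs sn fs sn fs sn sn ff fs sn sn ff, which concatenate to the answer.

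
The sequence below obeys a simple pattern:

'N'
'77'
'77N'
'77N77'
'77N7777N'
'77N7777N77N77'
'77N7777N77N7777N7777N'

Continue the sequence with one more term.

Each term (from the third on) is the previous term followed by the one before it: term 3 = 77·N = 77N.
The next term joins 77N7777N77N7777N7777N and 77N7777N77N77.

77N7777N77N7777N7777N77N7777N77N77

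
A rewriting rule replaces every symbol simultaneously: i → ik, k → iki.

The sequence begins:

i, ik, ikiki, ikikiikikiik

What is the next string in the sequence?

Expanding ikikiikikiik: i→ik, k→iki, i→ik, k→iki, i→ik, i→ik, k→iki, i→ik, k→iki, i→ik, i→ik, k→iki. Concatenated: ik iki ik iki ik ik iki ik iki ik ik iki.

ikikiikikiikikikiikikiikikiki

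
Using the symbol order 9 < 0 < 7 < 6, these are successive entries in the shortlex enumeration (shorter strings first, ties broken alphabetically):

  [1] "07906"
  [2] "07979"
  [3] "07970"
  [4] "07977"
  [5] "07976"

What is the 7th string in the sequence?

Advancing 2 positions from 07976 through 07976 → 07969 reaches term 7.

07960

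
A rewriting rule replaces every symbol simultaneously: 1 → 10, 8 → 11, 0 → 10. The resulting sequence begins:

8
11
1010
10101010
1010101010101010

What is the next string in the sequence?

10101010101010101010101010101010

φ(1010101010101010) expands symbol-by-symbol to 10 10 10 10 10 10 10 10 10 10 10 10 10 10 10 10; joining the 16 pieces gives the next term.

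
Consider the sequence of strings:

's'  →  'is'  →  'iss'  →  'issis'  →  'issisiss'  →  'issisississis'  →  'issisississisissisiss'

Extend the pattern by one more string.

issisississisissisississisississis

From term 3 onward, concatenate the last term with the second-to-last: is·s = iss, iss·is = issis, …
The next term joins issisississisissisiss and issisississis.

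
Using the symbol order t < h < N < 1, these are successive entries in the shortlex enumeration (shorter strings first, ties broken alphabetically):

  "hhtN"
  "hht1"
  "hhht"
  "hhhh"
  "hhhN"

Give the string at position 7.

hhNt

Advancing 2 positions from hhhN through hhhN → hhh1 reaches term 7.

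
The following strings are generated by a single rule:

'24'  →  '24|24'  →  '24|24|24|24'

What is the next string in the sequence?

Every step duplicates the string with '|' between the halves.
So the next term is two copies of 24|24|24|24 with '|' between the halves.

24|24|24|24|24|24|24|24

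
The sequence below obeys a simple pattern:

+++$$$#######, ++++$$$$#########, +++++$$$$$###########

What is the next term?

The n-th term is n +'s then n $'s then 2n+1 #'s, where the shown terms are n = 3, 4, 5.
Setting n = 6 gives 6, 6, 13 characters in each block.

++++++$$$$$$#############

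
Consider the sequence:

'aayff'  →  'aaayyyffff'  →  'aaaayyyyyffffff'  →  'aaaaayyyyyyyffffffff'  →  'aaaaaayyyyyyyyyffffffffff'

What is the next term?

Each string has the form a^{n+1} y^{2n-1} f^{2n} (n = 1, 2, …).
For the next term, n = 6, so the run lengths are 7, 11, 12.

aaaaaaayyyyyyyyyyyffffffffffff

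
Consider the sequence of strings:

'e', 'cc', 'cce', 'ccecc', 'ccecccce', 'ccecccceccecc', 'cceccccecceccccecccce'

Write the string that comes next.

cceccccecceccccecccceccecccceccecc

This is a Fibonacci-style word recurrence s(k) = s(k−1)·s(k−2): e.g. cc·e = cce.
So term 8 is cceccccecceccccecccce·ccecccceccecc.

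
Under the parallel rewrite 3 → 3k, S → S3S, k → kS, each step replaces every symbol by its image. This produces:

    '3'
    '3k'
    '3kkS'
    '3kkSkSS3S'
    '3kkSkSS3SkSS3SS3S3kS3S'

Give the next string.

3kkSkSS3SkSS3SS3S3kS3SkSS3SS3S3kS3SS3S3kS3S3kkSS3S3kS3S

φ(3kkSkSS3SkSS3SS3S3kS3S) expands symbol-by-symbol to 3k kS kS S3S kS S3S S3S 3k S3S kS S3S S3S 3k S3S S3S 3k S3S 3k kS S3S 3k S3S; joining the 22 pieces gives the next term.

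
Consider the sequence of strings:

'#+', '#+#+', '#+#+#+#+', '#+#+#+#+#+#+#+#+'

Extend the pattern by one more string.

Each string is two copies of the previous one concatenated.
Doubling #+#+#+#+#+#+#+#+:

#+#+#+#+#+#+#+#+#+#+#+#+#+#+#+#+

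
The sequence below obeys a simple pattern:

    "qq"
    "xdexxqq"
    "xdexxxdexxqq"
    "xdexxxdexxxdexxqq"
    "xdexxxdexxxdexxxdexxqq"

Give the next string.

Each term is the previous one with xdexx prepended.
Applying this once more to xdexxxdexxxdexxxdexxqq:

xdexxxdexxxdexxxdexxxdexxqq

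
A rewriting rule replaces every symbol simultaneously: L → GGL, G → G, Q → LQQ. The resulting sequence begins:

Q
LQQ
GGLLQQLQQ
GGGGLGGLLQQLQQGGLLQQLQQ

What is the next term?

Applying the rule to each of the 23 symbols of GGGGLGGLLQQLQQGGLLQQLQQ gives the pieces G G G G GGL G G GGL GGL LQQ LQQ GGL LQQ LQQ G G GGL GGL LQQ LQQ GGL LQQ LQQ, which concatenate to the answer.

GGGGGGLGGGGLGGLLQQLQQGGLLQQLQQGGGGLGGLLQQLQQGGLLQQLQQ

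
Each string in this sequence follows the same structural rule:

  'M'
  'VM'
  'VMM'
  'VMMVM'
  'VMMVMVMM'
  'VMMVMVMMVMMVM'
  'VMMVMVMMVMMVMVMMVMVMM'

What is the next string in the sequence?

This is a Fibonacci-style word recurrence s(k) = s(k−1)·s(k−2): e.g. VM·M = VMM.
The next term joins VMMVMVMMVMMVMVMMVMVMM and VMMVMVMMVMMVM.

VMMVMVMMVMMVMVMMVMVMMVMMVMVMMVMMVM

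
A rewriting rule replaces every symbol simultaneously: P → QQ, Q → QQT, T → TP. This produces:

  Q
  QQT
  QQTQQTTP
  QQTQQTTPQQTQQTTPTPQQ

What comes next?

Replace each of the 20 characters of QQTQQTTPQQTQQTTPTPQQ in place — QQT QQT TP QQT QQT TP TP QQ QQT QQT TP QQT QQT TP TP QQ TP QQ QQT QQT — and concatenate.

QQTQQTTPQQTQQTTPTPQQQQTQQTTPQQTQQTTPTPQQTPQQQQTQQT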